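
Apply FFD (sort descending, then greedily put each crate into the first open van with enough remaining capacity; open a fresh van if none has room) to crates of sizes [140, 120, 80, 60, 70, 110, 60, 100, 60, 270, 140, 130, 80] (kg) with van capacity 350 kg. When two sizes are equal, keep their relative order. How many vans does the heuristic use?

Sorted descending: 270, 140, 140, 130, 120, 110, 100, 80, 80, 70, 60, 60, 60.
  270 → van 1 (new)  [load 270/350]
  140 → van 2 (new)  [load 140/350]
  140 → van 2  [load 280/350]
  130 → van 3 (new)  [load 130/350]
  120 → van 3  [load 250/350]
  110 → van 4 (new)  [load 110/350]
  100 → van 3  [load 350/350]
  80 → van 1  [load 350/350]
  80 → van 4  [load 190/350]
  70 → van 2  [load 350/350]
  60 → van 4  [load 250/350]
  60 → van 4  [load 310/350]
  60 → van 5 (new)  [load 60/350]
5 vans opened.

5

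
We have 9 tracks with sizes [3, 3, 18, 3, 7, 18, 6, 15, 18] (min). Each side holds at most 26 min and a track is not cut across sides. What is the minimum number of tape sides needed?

4

Total = 18 + 18 + 18 + 15 + 7 + 6 + 3 + 3 + 3 = 91 min.
Lower bound: ⌈91/26⌉ = 4 tape sides.
A packing using 4 tape sides:
  side 1: 18 + 7 = 25
  side 2: 18 + 6 = 24
  side 3: 18 + 3 + 3 = 24
  side 4: 15 + 3 = 18
This matches the lower bound, so 4 is optimal.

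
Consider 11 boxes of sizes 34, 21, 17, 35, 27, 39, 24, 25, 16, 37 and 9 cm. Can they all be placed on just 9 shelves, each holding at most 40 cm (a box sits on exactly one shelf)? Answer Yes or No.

Yes

A valid assignment using 8 shelves:
  shelf 1: 39 = 39
  shelf 2: 37 = 37
  shelf 3: 35 = 35
  shelf 4: 34 = 34
  shelf 5: 27 + 9 = 36
  shelf 6: 25 = 25
  shelf 7: 24 + 16 = 40
  shelf 8: 21 + 17 = 38
That uses only 8 ≤ 9, so 9 shelves are enough.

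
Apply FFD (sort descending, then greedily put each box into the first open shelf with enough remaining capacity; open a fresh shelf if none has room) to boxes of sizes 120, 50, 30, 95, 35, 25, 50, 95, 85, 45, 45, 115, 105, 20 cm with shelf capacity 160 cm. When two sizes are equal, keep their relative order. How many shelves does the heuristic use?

6

Sorted descending: 120, 115, 105, 95, 95, 85, 50, 50, 45, 45, 35, 30, 25, 20.
  120 → shelf 1 (new)  [load 120/160]
  115 → shelf 2 (new)  [load 115/160]
  105 → shelf 3 (new)  [load 105/160]
  95 → shelf 4 (new)  [load 95/160]
  95 → shelf 5 (new)  [load 95/160]
  85 → shelf 6 (new)  [load 85/160]
  50 → shelf 3  [load 155/160]
  50 → shelf 4  [load 145/160]
  45 → shelf 2  [load 160/160]
  45 → shelf 5  [load 140/160]
  35 → shelf 1  [load 155/160]
  30 → shelf 6  [load 115/160]
  25 → shelf 6  [load 140/160]
  20 → shelf 5  [load 160/160]
6 shelves opened.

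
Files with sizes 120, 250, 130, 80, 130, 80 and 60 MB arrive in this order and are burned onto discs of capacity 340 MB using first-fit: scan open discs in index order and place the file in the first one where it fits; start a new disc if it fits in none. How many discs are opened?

  120 → disc 1 (new)  [load 120/340]
  250 → disc 2 (new)  [load 250/340]
  130 → disc 1  [load 250/340]
  80 → disc 1  [load 330/340]
  130 → disc 3 (new)  [load 130/340]
  80 → disc 2  [load 330/340]
  60 → disc 3  [load 190/340]
3 discs opened.

3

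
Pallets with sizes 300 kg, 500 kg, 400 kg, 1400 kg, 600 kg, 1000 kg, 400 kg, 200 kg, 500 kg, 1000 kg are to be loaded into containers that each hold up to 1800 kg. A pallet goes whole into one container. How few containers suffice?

Total = 1400 + 1000 + 1000 + 600 + 500 + 500 + 400 + 400 + 300 + 200 = 6300 kg.
Lower bound: ⌈6300/1800⌉ = 4 containers.
A packing using 4 containers:
  container 1: 1400 + 400 = 1800
  container 2: 1000 + 600 + 200 = 1800
  container 3: 1000 + 500 + 300 = 1800
  container 4: 500 + 400 = 900
This matches the lower bound, so 4 is optimal.

4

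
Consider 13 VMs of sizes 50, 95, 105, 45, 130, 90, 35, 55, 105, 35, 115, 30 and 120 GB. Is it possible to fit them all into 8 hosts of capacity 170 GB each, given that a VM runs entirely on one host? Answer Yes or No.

Yes

A valid assignment using 7 hosts:
  host 1: 130 + 35 = 165
  host 2: 120 + 50 = 170
  host 3: 115 + 55 = 170
  host 4: 105 + 45 = 150
  host 5: 105 + 35 + 30 = 170
  host 6: 95 = 95
  host 7: 90 = 90
That uses only 7 ≤ 8, so 8 hosts are enough.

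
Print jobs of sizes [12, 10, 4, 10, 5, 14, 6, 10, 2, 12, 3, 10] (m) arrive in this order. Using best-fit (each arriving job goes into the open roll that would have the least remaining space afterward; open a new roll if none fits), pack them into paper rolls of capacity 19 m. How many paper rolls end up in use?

7

  12 → roll 1 (new)  [load 12/19]
  10 → roll 2 (new)  [load 10/19]
  4 → roll 1  [load 16/19]
  10 → roll 3 (new)  [load 10/19]
  5 → roll 2  [load 15/19]
  14 → roll 4 (new)  [load 14/19]
  6 → roll 3  [load 16/19]
  10 → roll 5 (new)  [load 10/19]
  2 → roll 1  [load 18/19]
  12 → roll 6 (new)  [load 12/19]
  3 → roll 3  [load 19/19]
  10 → roll 7 (new)  [load 10/19]
7 paper rolls opened.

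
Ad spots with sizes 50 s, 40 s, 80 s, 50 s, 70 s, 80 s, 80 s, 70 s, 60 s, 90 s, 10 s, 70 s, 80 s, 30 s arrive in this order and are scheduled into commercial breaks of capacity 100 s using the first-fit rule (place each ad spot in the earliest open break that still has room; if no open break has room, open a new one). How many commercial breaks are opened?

11

  50 → break 1 (new)  [load 50/100]
  40 → break 1  [load 90/100]
  80 → break 2 (new)  [load 80/100]
  50 → break 3 (new)  [load 50/100]
  70 → break 4 (new)  [load 70/100]
  80 → break 5 (new)  [load 80/100]
  80 → break 6 (new)  [load 80/100]
  70 → break 7 (new)  [load 70/100]
  60 → break 8 (new)  [load 60/100]
  90 → break 9 (new)  [load 90/100]
  10 → break 1  [load 100/100]
  70 → break 10 (new)  [load 70/100]
  80 → break 11 (new)  [load 80/100]
  30 → break 3  [load 80/100]
11 commercial breaks opened.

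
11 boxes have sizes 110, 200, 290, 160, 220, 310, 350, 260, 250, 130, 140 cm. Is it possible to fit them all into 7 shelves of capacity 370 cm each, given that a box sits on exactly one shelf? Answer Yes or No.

No

Total = 2420 cm; ⌈2420/370⌉ = 7.
The bound of 7 does not rule out 7, but exhaustive search shows no assignment into 7 shelves of capacity 370 cm exists — the minimum is 8.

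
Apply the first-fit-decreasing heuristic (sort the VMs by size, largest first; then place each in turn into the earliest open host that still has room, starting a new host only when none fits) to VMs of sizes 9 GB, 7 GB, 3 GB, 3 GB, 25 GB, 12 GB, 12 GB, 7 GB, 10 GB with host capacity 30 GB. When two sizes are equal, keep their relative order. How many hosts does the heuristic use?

4

Sorted descending: 25, 12, 12, 10, 9, 7, 7, 3, 3.
  25 → host 1 (new)  [load 25/30]
  12 → host 2 (new)  [load 12/30]
  12 → host 2  [load 24/30]
  10 → host 3 (new)  [load 10/30]
  9 → host 3  [load 19/30]
  7 → host 3  [load 26/30]
  7 → host 4 (new)  [load 7/30]
  3 → host 1  [load 28/30]
  3 → host 2  [load 27/30]
4 hosts opened.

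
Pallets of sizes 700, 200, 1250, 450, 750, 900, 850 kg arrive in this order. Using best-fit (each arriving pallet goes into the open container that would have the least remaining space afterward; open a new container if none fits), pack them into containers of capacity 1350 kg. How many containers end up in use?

  700 → container 1 (new)  [load 700/1350]
  200 → container 1  [load 900/1350]
  1250 → container 2 (new)  [load 1250/1350]
  450 → container 1  [load 1350/1350]
  750 → container 3 (new)  [load 750/1350]
  900 → container 4 (new)  [load 900/1350]
  850 → container 5 (new)  [load 850/1350]
5 containers opened.

5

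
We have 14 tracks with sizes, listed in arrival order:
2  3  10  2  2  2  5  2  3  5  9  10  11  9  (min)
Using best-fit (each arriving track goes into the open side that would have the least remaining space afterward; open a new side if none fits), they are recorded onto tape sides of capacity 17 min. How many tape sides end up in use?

6

  2 → side 1 (new)  [load 2/17]
  3 → side 1  [load 5/17]
  10 → side 1  [load 15/17]
  2 → side 1  [load 17/17]
  2 → side 2 (new)  [load 2/17]
  2 → side 2  [load 4/17]
  5 → side 2  [load 9/17]
  2 → side 2  [load 11/17]
  3 → side 2  [load 14/17]
  5 → side 3 (new)  [load 5/17]
  9 → side 3  [load 14/17]
  10 → side 4 (new)  [load 10/17]
  11 → side 5 (new)  [load 11/17]
  9 → side 6 (new)  [load 9/17]
6 tape sides opened.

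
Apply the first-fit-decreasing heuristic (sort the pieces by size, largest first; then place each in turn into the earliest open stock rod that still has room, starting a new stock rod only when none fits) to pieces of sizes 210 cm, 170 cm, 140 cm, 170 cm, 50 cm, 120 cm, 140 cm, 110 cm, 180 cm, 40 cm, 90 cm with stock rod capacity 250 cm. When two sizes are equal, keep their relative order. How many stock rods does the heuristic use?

Sorted descending: 210, 180, 170, 170, 140, 140, 120, 110, 90, 50, 40.
  210 → stock rod 1 (new)  [load 210/250]
  180 → stock rod 2 (new)  [load 180/250]
  170 → stock rod 3 (new)  [load 170/250]
  170 → stock rod 4 (new)  [load 170/250]
  140 → stock rod 5 (new)  [load 140/250]
  140 → stock rod 6 (new)  [load 140/250]
  120 → stock rod 7 (new)  [load 120/250]
  110 → stock rod 5  [load 250/250]
  90 → stock rod 6  [load 230/250]
  50 → stock rod 2  [load 230/250]
  40 → stock rod 1  [load 250/250]
7 stock rods opened.

7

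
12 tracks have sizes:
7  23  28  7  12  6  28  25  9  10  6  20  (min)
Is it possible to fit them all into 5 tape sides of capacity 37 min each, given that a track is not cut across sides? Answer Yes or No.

A valid assignment using 5 tape sides:
  side 1: 28 + 9 = 37
  side 2: 28 + 7 = 35
  side 3: 25 + 12 = 37
  side 4: 23 + 7 + 6 = 36
  side 5: 20 + 10 + 6 = 36
Every load is within 37 min, so 5 tape sides suffice.

Yes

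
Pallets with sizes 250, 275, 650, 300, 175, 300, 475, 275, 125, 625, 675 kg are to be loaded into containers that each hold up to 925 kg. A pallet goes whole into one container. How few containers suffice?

Total = 675 + 650 + 625 + 475 + 300 + 300 + 275 + 275 + 250 + 175 + 125 = 4125 kg.
Lower bound: ⌈4125/925⌉ = 5 containers.
A packing using 5 containers:
  container 1: 675 + 250 = 925
  container 2: 650 + 275 = 925
  container 3: 625 + 300 = 925
  container 4: 475 + 300 + 125 = 900
  container 5: 275 + 175 = 450
This matches the lower bound, so 5 is optimal.

5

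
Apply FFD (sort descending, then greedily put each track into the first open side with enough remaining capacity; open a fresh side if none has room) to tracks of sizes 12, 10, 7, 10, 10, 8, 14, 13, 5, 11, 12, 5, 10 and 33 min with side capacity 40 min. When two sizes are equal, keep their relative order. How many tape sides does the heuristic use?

Sorted descending: 33, 14, 13, 12, 12, 11, 10, 10, 10, 10, 8, 7, 5, 5.
  33 → side 1 (new)  [load 33/40]
  14 → side 2 (new)  [load 14/40]
  13 → side 2  [load 27/40]
  12 → side 2  [load 39/40]
  12 → side 3 (new)  [load 12/40]
  11 → side 3  [load 23/40]
  10 → side 3  [load 33/40]
  10 → side 4 (new)  [load 10/40]
  10 → side 4  [load 20/40]
  10 → side 4  [load 30/40]
  8 → side 4  [load 38/40]
  7 → side 1  [load 40/40]
  5 → side 3  [load 38/40]
  5 → side 5 (new)  [load 5/40]
5 tape sides opened.

5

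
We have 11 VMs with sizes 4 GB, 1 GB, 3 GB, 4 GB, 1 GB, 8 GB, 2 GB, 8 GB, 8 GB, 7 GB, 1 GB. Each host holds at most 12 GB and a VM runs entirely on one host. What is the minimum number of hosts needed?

Total = 8 + 8 + 8 + 7 + 4 + 4 + 3 + 2 + 1 + 1 + 1 = 47 GB.
Lower bound: ⌈47/12⌉ = 4 hosts.
A packing using 4 hosts:
  host 1: 8 + 4 = 12
  host 2: 8 + 4 = 12
  host 3: 8 + 3 + 1 = 12
  host 4: 7 + 2 + 1 + 1 = 11
This matches the lower bound, so 4 is optimal.

4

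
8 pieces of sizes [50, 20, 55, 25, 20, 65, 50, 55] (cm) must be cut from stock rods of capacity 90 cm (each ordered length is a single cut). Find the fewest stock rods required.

5

Total = 65 + 55 + 55 + 50 + 50 + 25 + 20 + 20 = 340 cm.
Lower bound: ⌈340/90⌉ = 4 stock rods.
Also, 5 pieces each exceed 45 cm, and no two of those can share a stock rod, so at least 5 stock rods are needed.
A packing using 5 stock rods:
  stock rod 1: 65 + 25 = 90
  stock rod 2: 55 + 20 = 75
  stock rod 3: 55 + 20 = 75
  stock rod 4: 50 = 50
  stock rod 5: 50 = 50
This matches the lower bound, so 5 is optimal.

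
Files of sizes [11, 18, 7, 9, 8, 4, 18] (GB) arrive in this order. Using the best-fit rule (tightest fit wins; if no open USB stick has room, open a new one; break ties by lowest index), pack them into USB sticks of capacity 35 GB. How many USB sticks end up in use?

  11 → USB stick 1 (new)  [load 11/35]
  18 → USB stick 1  [load 29/35]
  7 → USB stick 2 (new)  [load 7/35]
  9 → USB stick 2  [load 16/35]
  8 → USB stick 2  [load 24/35]
  4 → USB stick 1  [load 33/35]
  18 → USB stick 3 (new)  [load 18/35]
3 USB sticks opened.

3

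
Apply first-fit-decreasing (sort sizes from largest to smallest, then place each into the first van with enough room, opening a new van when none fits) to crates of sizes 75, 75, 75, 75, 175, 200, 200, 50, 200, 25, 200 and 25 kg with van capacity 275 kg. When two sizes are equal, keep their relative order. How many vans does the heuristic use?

Sorted descending: 200, 200, 200, 200, 175, 75, 75, 75, 75, 50, 25, 25.
  200 → van 1 (new)  [load 200/275]
  200 → van 2 (new)  [load 200/275]
  200 → van 3 (new)  [load 200/275]
  200 → van 4 (new)  [load 200/275]
  175 → van 5 (new)  [load 175/275]
  75 → van 1  [load 275/275]
  75 → van 2  [load 275/275]
  75 → van 3  [load 275/275]
  75 → van 4  [load 275/275]
  50 → van 5  [load 225/275]
  25 → van 5  [load 250/275]
  25 → van 5  [load 275/275]
5 vans opened.

5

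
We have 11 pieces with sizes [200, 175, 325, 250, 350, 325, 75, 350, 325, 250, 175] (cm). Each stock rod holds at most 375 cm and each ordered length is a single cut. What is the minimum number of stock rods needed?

9

Total = 350 + 350 + 325 + 325 + 325 + 250 + 250 + 200 + 175 + 175 + 75 = 2800 cm.
Lower bound: ⌈2800/375⌉ = 8 stock rods.
A packing using 9 stock rods:
  stock rod 1: 350 = 350
  stock rod 2: 350 = 350
  stock rod 3: 325 = 325
  stock rod 4: 325 = 325
  stock rod 5: 325 = 325
  stock rod 6: 250 + 75 = 325
  stock rod 7: 250 = 250
  stock rod 8: 200 + 175 = 375
  stock rod 9: 175 = 175
No arrangement into 8 stock rods stays within capacity, so 9 is optimal.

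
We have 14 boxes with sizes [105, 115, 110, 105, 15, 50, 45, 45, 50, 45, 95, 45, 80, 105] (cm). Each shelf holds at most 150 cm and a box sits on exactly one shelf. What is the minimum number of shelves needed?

8

Total = 115 + 110 + 105 + 105 + 105 + 95 + 80 + 50 + 50 + 45 + 45 + 45 + 45 + 15 = 1010 cm.
Lower bound: ⌈1010/150⌉ = 7 shelves.
A packing using 8 shelves:
  shelf 1: 115 + 15 = 130
  shelf 2: 110 = 110
  shelf 3: 105 + 45 = 150
  shelf 4: 105 + 45 = 150
  shelf 5: 105 + 45 = 150
  shelf 6: 95 + 50 = 145
  shelf 7: 80 + 50 = 130
  shelf 8: 45 = 45
No arrangement into 7 shelves stays within capacity, so 8 is optimal.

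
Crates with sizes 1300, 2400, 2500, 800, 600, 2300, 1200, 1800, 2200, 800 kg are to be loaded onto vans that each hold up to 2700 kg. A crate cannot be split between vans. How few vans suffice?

7

Total = 2500 + 2400 + 2300 + 2200 + 1800 + 1300 + 1200 + 800 + 800 + 600 = 15900 kg.
Lower bound: ⌈15900/2700⌉ = 6 vans.
A packing using 7 vans:
  van 1: 2500 = 2500
  van 2: 2400 = 2400
  van 3: 2300 = 2300
  van 4: 2200 = 2200
  van 5: 1800 + 800 = 2600
  van 6: 1300 + 1200 = 2500
  van 7: 800 + 600 = 1400
No arrangement into 6 vans stays within capacity, so 7 is optimal.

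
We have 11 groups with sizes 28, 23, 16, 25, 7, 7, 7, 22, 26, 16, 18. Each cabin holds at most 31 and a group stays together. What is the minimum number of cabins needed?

Total = 28 + 26 + 25 + 23 + 22 + 18 + 16 + 16 + 7 + 7 + 7 = 195.
Lower bound: ⌈195/31⌉ = 7 cabins.
Also, 8 groups each exceed 31/2, and no two of those can share a cabin, so at least 8 cabins are needed.
A packing using 8 cabins:
  cabin 1: 28 = 28
  cabin 2: 26 = 26
  cabin 3: 25 = 25
  cabin 4: 23 + 7 = 30
  cabin 5: 22 + 7 = 29
  cabin 6: 18 + 7 = 25
  cabin 7: 16 = 16
  cabin 8: 16 = 16
This matches the lower bound, so 8 is optimal.

8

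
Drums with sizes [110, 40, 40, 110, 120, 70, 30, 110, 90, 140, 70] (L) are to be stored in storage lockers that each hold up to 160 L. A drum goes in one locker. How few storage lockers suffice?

7

Total = 140 + 120 + 110 + 110 + 110 + 90 + 70 + 70 + 40 + 40 + 30 = 930 L.
Lower bound: ⌈930/160⌉ = 6 storage lockers.
A packing using 7 storage lockers:
  locker 1: 140 = 140
  locker 2: 120 + 40 = 160
  locker 3: 110 + 40 = 150
  locker 4: 110 + 30 = 140
  locker 5: 110 = 110
  locker 6: 90 + 70 = 160
  locker 7: 70 = 70
No arrangement into 6 storage lockers stays within capacity, so 7 is optimal.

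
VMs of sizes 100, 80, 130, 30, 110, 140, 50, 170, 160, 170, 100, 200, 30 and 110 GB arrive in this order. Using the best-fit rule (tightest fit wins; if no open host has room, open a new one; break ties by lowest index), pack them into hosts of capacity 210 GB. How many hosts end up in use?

  100 → host 1 (new)  [load 100/210]
  80 → host 1  [load 180/210]
  130 → host 2 (new)  [load 130/210]
  30 → host 1  [load 210/210]
  110 → host 3 (new)  [load 110/210]
  140 → host 4 (new)  [load 140/210]
  50 → host 4  [load 190/210]
  170 → host 5 (new)  [load 170/210]
  160 → host 6 (new)  [load 160/210]
  170 → host 7 (new)  [load 170/210]
  100 → host 3  [load 210/210]
  200 → host 8 (new)  [load 200/210]
  30 → host 5  [load 200/210]
  110 → host 9 (new)  [load 110/210]
9 hosts opened.

9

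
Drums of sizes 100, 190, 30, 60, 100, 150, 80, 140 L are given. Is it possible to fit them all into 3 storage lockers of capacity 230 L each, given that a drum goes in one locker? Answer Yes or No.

No

Total = 850 L; ⌈850/230⌉ = 4.
At least 4 storage lockers are required, but only 3 are allowed.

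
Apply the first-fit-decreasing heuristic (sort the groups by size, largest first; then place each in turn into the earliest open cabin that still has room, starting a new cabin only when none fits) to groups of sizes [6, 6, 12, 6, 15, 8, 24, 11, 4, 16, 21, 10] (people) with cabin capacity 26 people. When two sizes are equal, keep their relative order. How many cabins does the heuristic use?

6

Sorted descending: 24, 21, 16, 15, 12, 11, 10, 8, 6, 6, 6, 4.
  24 → cabin 1 (new)  [load 24/26]
  21 → cabin 2 (new)  [load 21/26]
  16 → cabin 3 (new)  [load 16/26]
  15 → cabin 4 (new)  [load 15/26]
  12 → cabin 5 (new)  [load 12/26]
  11 → cabin 4  [load 26/26]
  10 → cabin 3  [load 26/26]
  8 → cabin 5  [load 20/26]
  6 → cabin 5  [load 26/26]
  6 → cabin 6 (new)  [load 6/26]
  6 → cabin 6  [load 12/26]
  4 → cabin 2  [load 25/26]
6 cabins opened.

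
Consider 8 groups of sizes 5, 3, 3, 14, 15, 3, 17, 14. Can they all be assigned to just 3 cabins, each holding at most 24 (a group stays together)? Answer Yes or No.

No

Total = 74; ⌈74/24⌉ = 4.
At least 4 cabins are required, but only 3 are allowed.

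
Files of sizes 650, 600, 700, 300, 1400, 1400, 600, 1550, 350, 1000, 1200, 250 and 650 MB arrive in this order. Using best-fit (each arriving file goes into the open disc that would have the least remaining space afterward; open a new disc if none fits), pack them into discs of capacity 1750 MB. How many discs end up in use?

  650 → disc 1 (new)  [load 650/1750]
  600 → disc 1  [load 1250/1750]
  700 → disc 2 (new)  [load 700/1750]
  300 → disc 1  [load 1550/1750]
  1400 → disc 3 (new)  [load 1400/1750]
  1400 → disc 4 (new)  [load 1400/1750]
  600 → disc 2  [load 1300/1750]
  1550 → disc 5 (new)  [load 1550/1750]
  350 → disc 3  [load 1750/1750]
  1000 → disc 6 (new)  [load 1000/1750]
  1200 → disc 7 (new)  [load 1200/1750]
  250 → disc 4  [load 1650/1750]
  650 → disc 6  [load 1650/1750]
7 discs opened.

7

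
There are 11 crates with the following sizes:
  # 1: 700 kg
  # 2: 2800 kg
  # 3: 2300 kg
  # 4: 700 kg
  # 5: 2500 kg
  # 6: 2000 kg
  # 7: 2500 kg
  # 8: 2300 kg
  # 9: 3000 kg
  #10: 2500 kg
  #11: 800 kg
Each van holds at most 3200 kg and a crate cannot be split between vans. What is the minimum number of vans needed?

Total = 3000 + 2800 + 2500 + 2500 + 2500 + 2300 + 2300 + 2000 + 800 + 700 + 700 = 22100 kg.
Lower bound: ⌈22100/3200⌉ = 7 vans.
Also, 8 crates each exceed 1600 kg, and no two of those can share a van, so at least 8 vans are needed.
A packing using 8 vans:
  van 1: 3000 = 3000
  van 2: 2800 = 2800
  van 3: 2500 + 700 = 3200
  van 4: 2500 + 700 = 3200
  van 5: 2500 = 2500
  van 6: 2300 + 800 = 3100
  van 7: 2300 = 2300
  van 8: 2000 = 2000
This matches the lower bound, so 8 is optimal.

8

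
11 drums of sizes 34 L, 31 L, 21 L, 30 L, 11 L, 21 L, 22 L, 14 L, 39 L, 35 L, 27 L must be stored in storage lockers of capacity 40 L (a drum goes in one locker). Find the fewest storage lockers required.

9

Total = 39 + 35 + 34 + 31 + 30 + 27 + 22 + 21 + 21 + 14 + 11 = 285 L.
Lower bound: ⌈285/40⌉ = 8 storage lockers.
Also, 9 drums each exceed 20 L, and no two of those can share a locker, so at least 9 storage lockers are needed.
A packing using 9 storage lockers:
  locker 1: 39 = 39
  locker 2: 35 = 35
  locker 3: 34 = 34
  locker 4: 31 = 31
  locker 5: 30 = 30
  locker 6: 27 + 11 = 38
  locker 7: 22 + 14 = 36
  locker 8: 21 = 21
  locker 9: 21 = 21
This matches the lower bound, so 9 is optimal.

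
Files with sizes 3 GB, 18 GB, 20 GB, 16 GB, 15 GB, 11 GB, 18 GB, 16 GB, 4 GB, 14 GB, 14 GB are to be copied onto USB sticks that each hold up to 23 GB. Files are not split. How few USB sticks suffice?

9

Total = 20 + 18 + 18 + 16 + 16 + 15 + 14 + 14 + 11 + 4 + 3 = 149 GB.
Lower bound: ⌈149/23⌉ = 7 USB sticks.
Also, 8 files each exceed 23/2 GB, and no two of those can share a USB stick, so at least 8 USB sticks are needed.
A packing using 9 USB sticks:
  USB stick 1: 20 + 3 = 23
  USB stick 2: 18 + 4 = 22
  USB stick 3: 18 = 18
  USB stick 4: 16 = 16
  USB stick 5: 16 = 16
  USB stick 6: 15 = 15
  USB stick 7: 14 = 14
  USB stick 8: 14 = 14
  USB stick 9: 11 = 11
No arrangement into 8 USB sticks stays within capacity, so 9 is optimal.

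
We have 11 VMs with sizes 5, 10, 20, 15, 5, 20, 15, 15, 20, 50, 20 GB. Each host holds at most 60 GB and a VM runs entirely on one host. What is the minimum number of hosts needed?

Total = 50 + 20 + 20 + 20 + 20 + 15 + 15 + 15 + 10 + 5 + 5 = 195 GB.
Lower bound: ⌈195/60⌉ = 4 hosts.
A packing using 4 hosts:
  host 1: 50 + 10 = 60
  host 2: 20 + 20 + 20 = 60
  host 3: 20 + 15 + 15 + 5 + 5 = 60
  host 4: 15 = 15
This matches the lower bound, so 4 is optimal.

4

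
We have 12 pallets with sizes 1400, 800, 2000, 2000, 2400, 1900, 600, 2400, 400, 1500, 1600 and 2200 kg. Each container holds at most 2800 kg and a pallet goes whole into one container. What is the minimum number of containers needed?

9

Total = 2400 + 2400 + 2200 + 2000 + 2000 + 1900 + 1600 + 1500 + 1400 + 800 + 600 + 400 = 19200 kg.
Lower bound: ⌈19200/2800⌉ = 7 containers.
Also, 8 pallets each exceed 1400 kg, and no two of those can share a container, so at least 8 containers are needed.
A packing using 9 containers:
  container 1: 2400 + 400 = 2800
  container 2: 2400 = 2400
  container 3: 2200 + 600 = 2800
  container 4: 2000 + 800 = 2800
  container 5: 2000 = 2000
  container 6: 1900 = 1900
  container 7: 1600 = 1600
  container 8: 1500 = 1500
  container 9: 1400 = 1400
No arrangement into 8 containers stays within capacity, so 9 is optimal.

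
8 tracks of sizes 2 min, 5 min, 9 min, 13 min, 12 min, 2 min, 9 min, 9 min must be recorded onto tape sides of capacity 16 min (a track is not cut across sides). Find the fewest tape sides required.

Total = 13 + 12 + 9 + 9 + 9 + 5 + 2 + 2 = 61 min.
Lower bound: ⌈61/16⌉ = 4 tape sides.
Also, 5 tracks each exceed 8 min, and no two of those can share a side, so at least 5 tape sides are needed.
A packing using 5 tape sides:
  side 1: 13 + 2 = 15
  side 2: 12 + 2 = 14
  side 3: 9 + 5 = 14
  side 4: 9 = 9
  side 5: 9 = 9
This matches the lower bound, so 5 is optimal.

5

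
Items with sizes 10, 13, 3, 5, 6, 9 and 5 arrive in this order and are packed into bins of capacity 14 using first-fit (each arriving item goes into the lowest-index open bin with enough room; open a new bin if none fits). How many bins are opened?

4

  10 → bin 1 (new)  [load 10/14]
  13 → bin 2 (new)  [load 13/14]
  3 → bin 1  [load 13/14]
  5 → bin 3 (new)  [load 5/14]
  6 → bin 3  [load 11/14]
  9 → bin 4 (new)  [load 9/14]
  5 → bin 4  [load 14/14]
4 bins opened.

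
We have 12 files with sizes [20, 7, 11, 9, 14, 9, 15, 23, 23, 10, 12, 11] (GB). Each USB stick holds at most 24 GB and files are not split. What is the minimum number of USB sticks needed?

8

Total = 23 + 23 + 20 + 15 + 14 + 12 + 11 + 11 + 10 + 9 + 9 + 7 = 164 GB.
Lower bound: ⌈164/24⌉ = 7 USB sticks.
A packing using 8 USB sticks:
  USB stick 1: 23 = 23
  USB stick 2: 23 = 23
  USB stick 3: 20 = 20
  USB stick 4: 15 + 9 = 24
  USB stick 5: 14 + 10 = 24
  USB stick 6: 12 + 11 = 23
  USB stick 7: 11 + 9 = 20
  USB stick 8: 7 = 7
No arrangement into 7 USB sticks stays within capacity, so 8 is optimal.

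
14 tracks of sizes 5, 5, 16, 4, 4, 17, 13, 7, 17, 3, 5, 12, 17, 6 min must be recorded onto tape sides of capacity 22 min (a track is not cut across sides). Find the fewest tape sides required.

Total = 17 + 17 + 17 + 16 + 13 + 12 + 7 + 6 + 5 + 5 + 5 + 4 + 4 + 3 = 131 min.
Lower bound: ⌈131/22⌉ = 6 tape sides.
A packing using 6 tape sides:
  side 1: 17 + 5 = 22
  side 2: 17 + 5 = 22
  side 3: 17 + 5 = 22
  side 4: 16 + 6 = 22
  side 5: 13 + 4 + 4 = 21
  side 6: 12 + 7 + 3 = 22
This matches the lower bound, so 6 is optimal.

6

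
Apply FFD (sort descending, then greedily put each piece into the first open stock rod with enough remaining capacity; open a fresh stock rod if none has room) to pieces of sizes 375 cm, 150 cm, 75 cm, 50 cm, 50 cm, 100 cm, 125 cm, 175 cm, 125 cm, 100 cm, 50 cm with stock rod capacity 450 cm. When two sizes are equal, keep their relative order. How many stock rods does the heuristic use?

Sorted descending: 375, 175, 150, 125, 125, 100, 100, 75, 50, 50, 50.
  375 → stock rod 1 (new)  [load 375/450]
  175 → stock rod 2 (new)  [load 175/450]
  150 → stock rod 2  [load 325/450]
  125 → stock rod 2  [load 450/450]
  125 → stock rod 3 (new)  [load 125/450]
  100 → stock rod 3  [load 225/450]
  100 → stock rod 3  [load 325/450]
  75 → stock rod 1  [load 450/450]
  50 → stock rod 3  [load 375/450]
  50 → stock rod 3  [load 425/450]
  50 → stock rod 4 (new)  [load 50/450]
4 stock rods opened.

4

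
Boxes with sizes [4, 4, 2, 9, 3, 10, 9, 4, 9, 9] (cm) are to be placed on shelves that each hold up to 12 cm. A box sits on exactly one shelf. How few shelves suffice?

6

Total = 10 + 9 + 9 + 9 + 9 + 4 + 4 + 4 + 3 + 2 = 63 cm.
Lower bound: ⌈63/12⌉ = 6 shelves.
A packing using 6 shelves:
  shelf 1: 10 + 2 = 12
  shelf 2: 9 + 3 = 12
  shelf 3: 9 = 9
  shelf 4: 9 = 9
  shelf 5: 9 = 9
  shelf 6: 4 + 4 + 4 = 12
This matches the lower bound, so 6 is optimal.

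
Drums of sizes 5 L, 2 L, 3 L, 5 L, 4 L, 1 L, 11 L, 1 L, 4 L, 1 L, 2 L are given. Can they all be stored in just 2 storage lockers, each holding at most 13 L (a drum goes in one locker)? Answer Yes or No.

Total = 39 L; ⌈39/13⌉ = 3.
At least 3 storage lockers are required, but only 2 are allowed.

No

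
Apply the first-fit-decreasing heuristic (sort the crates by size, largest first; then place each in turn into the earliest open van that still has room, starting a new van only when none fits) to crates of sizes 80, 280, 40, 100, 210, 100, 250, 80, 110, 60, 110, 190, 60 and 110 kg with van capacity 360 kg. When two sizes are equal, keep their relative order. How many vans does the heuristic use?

5

Sorted descending: 280, 250, 210, 190, 110, 110, 110, 100, 100, 80, 80, 60, 60, 40.
  280 → van 1 (new)  [load 280/360]
  250 → van 2 (new)  [load 250/360]
  210 → van 3 (new)  [load 210/360]
  190 → van 4 (new)  [load 190/360]
  110 → van 2  [load 360/360]
  110 → van 3  [load 320/360]
  110 → van 4  [load 300/360]
  100 → van 5 (new)  [load 100/360]
  100 → van 5  [load 200/360]
  80 → van 1  [load 360/360]
  80 → van 5  [load 280/360]
  60 → van 4  [load 360/360]
  60 → van 5  [load 340/360]
  40 → van 3  [load 360/360]
5 vans opened.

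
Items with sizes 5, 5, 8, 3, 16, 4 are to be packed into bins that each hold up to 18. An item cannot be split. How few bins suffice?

3

Total = 16 + 8 + 5 + 5 + 4 + 3 = 41.
Lower bound: ⌈41/18⌉ = 3 bins.
A packing using 3 bins:
  bin 1: 16 = 16
  bin 2: 8 + 5 + 5 = 18
  bin 3: 4 + 3 = 7
This matches the lower bound, so 3 is optimal.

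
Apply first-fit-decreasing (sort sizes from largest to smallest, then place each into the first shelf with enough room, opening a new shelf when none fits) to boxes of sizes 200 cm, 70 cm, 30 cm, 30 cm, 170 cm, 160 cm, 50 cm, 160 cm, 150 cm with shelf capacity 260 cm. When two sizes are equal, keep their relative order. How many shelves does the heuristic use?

Sorted descending: 200, 170, 160, 160, 150, 70, 50, 30, 30.
  200 → shelf 1 (new)  [load 200/260]
  170 → shelf 2 (new)  [load 170/260]
  160 → shelf 3 (new)  [load 160/260]
  160 → shelf 4 (new)  [load 160/260]
  150 → shelf 5 (new)  [load 150/260]
  70 → shelf 2  [load 240/260]
  50 → shelf 1  [load 250/260]
  30 → shelf 3  [load 190/260]
  30 → shelf 3  [load 220/260]
5 shelves opened.

5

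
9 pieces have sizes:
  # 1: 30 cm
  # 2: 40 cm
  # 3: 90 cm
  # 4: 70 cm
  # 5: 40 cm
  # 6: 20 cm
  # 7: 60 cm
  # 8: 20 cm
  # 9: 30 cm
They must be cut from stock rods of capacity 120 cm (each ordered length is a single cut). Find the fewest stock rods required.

4

Total = 90 + 70 + 60 + 40 + 40 + 30 + 30 + 20 + 20 = 400 cm.
Lower bound: ⌈400/120⌉ = 4 stock rods.
A packing using 4 stock rods:
  stock rod 1: 90 + 30 = 120
  stock rod 2: 70 + 40 = 110
  stock rod 3: 60 + 40 + 20 = 120
  stock rod 4: 30 + 20 = 50
This matches the lower bound, so 4 is optimal.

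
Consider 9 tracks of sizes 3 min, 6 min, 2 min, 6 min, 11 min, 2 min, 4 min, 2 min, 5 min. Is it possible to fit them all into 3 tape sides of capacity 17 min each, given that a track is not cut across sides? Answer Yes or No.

Yes

A valid assignment using 3 tape sides:
  side 1: 11 + 6 = 17
  side 2: 6 + 5 + 4 + 2 = 17
  side 3: 3 + 2 + 2 = 7
Every load is within 17 min, so 3 tape sides suffice.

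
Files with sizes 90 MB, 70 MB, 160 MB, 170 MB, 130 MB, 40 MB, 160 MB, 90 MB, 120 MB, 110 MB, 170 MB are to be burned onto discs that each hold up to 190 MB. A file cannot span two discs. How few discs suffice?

8

Total = 170 + 170 + 160 + 160 + 130 + 120 + 110 + 90 + 90 + 70 + 40 = 1310 MB.
Lower bound: ⌈1310/190⌉ = 7 discs.
A packing using 8 discs:
  disc 1: 170 = 170
  disc 2: 170 = 170
  disc 3: 160 = 160
  disc 4: 160 = 160
  disc 5: 130 + 40 = 170
  disc 6: 120 + 70 = 190
  disc 7: 110 = 110
  disc 8: 90 + 90 = 180
No arrangement into 7 discs stays within capacity, so 8 is optimal.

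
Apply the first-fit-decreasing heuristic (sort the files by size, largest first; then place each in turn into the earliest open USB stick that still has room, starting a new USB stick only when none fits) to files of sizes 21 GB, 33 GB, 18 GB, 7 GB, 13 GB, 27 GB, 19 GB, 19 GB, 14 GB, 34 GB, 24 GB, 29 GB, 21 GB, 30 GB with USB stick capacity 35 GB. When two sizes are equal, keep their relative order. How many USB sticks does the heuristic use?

11

Sorted descending: 34, 33, 30, 29, 27, 24, 21, 21, 19, 19, 18, 14, 13, 7.
  34 → USB stick 1 (new)  [load 34/35]
  33 → USB stick 2 (new)  [load 33/35]
  30 → USB stick 3 (new)  [load 30/35]
  29 → USB stick 4 (new)  [load 29/35]
  27 → USB stick 5 (new)  [load 27/35]
  24 → USB stick 6 (new)  [load 24/35]
  21 → USB stick 7 (new)  [load 21/35]
  21 → USB stick 8 (new)  [load 21/35]
  19 → USB stick 9 (new)  [load 19/35]
  19 → USB stick 10 (new)  [load 19/35]
  18 → USB stick 11 (new)  [load 18/35]
  14 → USB stick 7  [load 35/35]
  13 → USB stick 8  [load 34/35]
  7 → USB stick 5  [load 34/35]
11 USB sticks opened.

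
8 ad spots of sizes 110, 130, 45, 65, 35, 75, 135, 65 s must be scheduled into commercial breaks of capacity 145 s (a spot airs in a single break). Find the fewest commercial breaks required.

Total = 135 + 130 + 110 + 75 + 65 + 65 + 45 + 35 = 660 s.
Lower bound: ⌈660/145⌉ = 5 commercial breaks.
A packing using 5 commercial breaks:
  break 1: 135 = 135
  break 2: 130 = 130
  break 3: 110 + 35 = 145
  break 4: 75 + 65 = 140
  break 5: 65 + 45 = 110
This matches the lower bound, so 5 is optimal.

5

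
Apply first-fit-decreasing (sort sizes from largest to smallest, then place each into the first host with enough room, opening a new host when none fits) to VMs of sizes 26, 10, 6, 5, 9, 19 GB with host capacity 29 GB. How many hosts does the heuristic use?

Sorted descending: 26, 19, 10, 9, 6, 5.
  26 → host 1 (new)  [load 26/29]
  19 → host 2 (new)  [load 19/29]
  10 → host 2  [load 29/29]
  9 → host 3 (new)  [load 9/29]
  6 → host 3  [load 15/29]
  5 → host 3  [load 20/29]
3 hosts opened.

3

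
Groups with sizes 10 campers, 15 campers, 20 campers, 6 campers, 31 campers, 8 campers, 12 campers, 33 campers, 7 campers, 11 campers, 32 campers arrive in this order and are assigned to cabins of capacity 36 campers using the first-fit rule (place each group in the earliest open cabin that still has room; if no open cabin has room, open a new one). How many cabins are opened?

6

  10 → cabin 1 (new)  [load 10/36]
  15 → cabin 1  [load 25/36]
  20 → cabin 2 (new)  [load 20/36]
  6 → cabin 1  [load 31/36]
  31 → cabin 3 (new)  [load 31/36]
  8 → cabin 2  [load 28/36]
  12 → cabin 4 (new)  [load 12/36]
  33 → cabin 5 (new)  [load 33/36]
  7 → cabin 2  [load 35/36]
  11 → cabin 4  [load 23/36]
  32 → cabin 6 (new)  [load 32/36]
6 cabins opened.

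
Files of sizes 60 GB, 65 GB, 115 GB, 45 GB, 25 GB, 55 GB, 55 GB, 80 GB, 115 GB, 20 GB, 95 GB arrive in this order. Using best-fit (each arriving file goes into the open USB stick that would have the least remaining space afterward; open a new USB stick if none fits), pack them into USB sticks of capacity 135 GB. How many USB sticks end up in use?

  60 → USB stick 1 (new)  [load 60/135]
  65 → USB stick 1  [load 125/135]
  115 → USB stick 2 (new)  [load 115/135]
  45 → USB stick 3 (new)  [load 45/135]
  25 → USB stick 3  [load 70/135]
  55 → USB stick 3  [load 125/135]
  55 → USB stick 4 (new)  [load 55/135]
  80 → USB stick 4  [load 135/135]
  115 → USB stick 5 (new)  [load 115/135]
  20 → USB stick 2  [load 135/135]
  95 → USB stick 6 (new)  [load 95/135]
6 USB sticks opened.

6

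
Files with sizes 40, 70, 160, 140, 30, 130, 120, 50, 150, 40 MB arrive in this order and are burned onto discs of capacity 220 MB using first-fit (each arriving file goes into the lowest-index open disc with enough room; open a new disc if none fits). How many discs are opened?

  40 → disc 1 (new)  [load 40/220]
  70 → disc 1  [load 110/220]
  160 → disc 2 (new)  [load 160/220]
  140 → disc 3 (new)  [load 140/220]
  30 → disc 1  [load 140/220]
  130 → disc 4 (new)  [load 130/220]
  120 → disc 5 (new)  [load 120/220]
  50 → disc 1  [load 190/220]
  150 → disc 6 (new)  [load 150/220]
  40 → disc 2  [load 200/220]
6 discs opened.

6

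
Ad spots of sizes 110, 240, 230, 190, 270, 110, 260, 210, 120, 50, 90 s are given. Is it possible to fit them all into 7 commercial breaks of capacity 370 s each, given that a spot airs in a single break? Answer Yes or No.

Yes

A valid assignment using 6 commercial breaks:
  break 1: 270 + 90 = 360
  break 2: 260 + 110 = 370
  break 3: 240 + 120 = 360
  break 4: 230 + 110 = 340
  break 5: 210 + 50 = 260
  break 6: 190 = 190
That uses only 6 ≤ 7, so 7 commercial breaks are enough.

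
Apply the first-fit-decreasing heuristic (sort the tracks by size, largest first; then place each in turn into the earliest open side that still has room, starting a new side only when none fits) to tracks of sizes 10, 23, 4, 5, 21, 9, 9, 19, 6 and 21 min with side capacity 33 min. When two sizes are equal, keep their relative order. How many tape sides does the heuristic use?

5

Sorted descending: 23, 21, 21, 19, 10, 9, 9, 6, 5, 4.
  23 → side 1 (new)  [load 23/33]
  21 → side 2 (new)  [load 21/33]
  21 → side 3 (new)  [load 21/33]
  19 → side 4 (new)  [load 19/33]
  10 → side 1  [load 33/33]
  9 → side 2  [load 30/33]
  9 → side 3  [load 30/33]
  6 → side 4  [load 25/33]
  5 → side 4  [load 30/33]
  4 → side 5 (new)  [load 4/33]
5 tape sides opened.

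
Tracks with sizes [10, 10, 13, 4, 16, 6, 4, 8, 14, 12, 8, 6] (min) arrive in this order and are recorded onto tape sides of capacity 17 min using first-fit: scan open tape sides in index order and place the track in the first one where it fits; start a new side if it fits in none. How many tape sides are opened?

  10 → side 1 (new)  [load 10/17]
  10 → side 2 (new)  [load 10/17]
  13 → side 3 (new)  [load 13/17]
  4 → side 1  [load 14/17]
  16 → side 4 (new)  [load 16/17]
  6 → side 2  [load 16/17]
  4 → side 3  [load 17/17]
  8 → side 5 (new)  [load 8/17]
  14 → side 6 (new)  [load 14/17]
  12 → side 7 (new)  [load 12/17]
  8 → side 5  [load 16/17]
  6 → side 8 (new)  [load 6/17]
8 tape sides opened.

8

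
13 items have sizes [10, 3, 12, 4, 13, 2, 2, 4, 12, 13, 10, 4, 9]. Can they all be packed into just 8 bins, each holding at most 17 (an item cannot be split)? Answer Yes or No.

A valid assignment using 7 bins:
  bin 1: 13 + 4 = 17
  bin 2: 13 + 4 = 17
  bin 3: 12 + 4 = 16
  bin 4: 12 + 3 + 2 = 17
  bin 5: 10 + 2 = 12
  bin 6: 10 = 10
  bin 7: 9 = 9
That uses only 7 ≤ 8, so 8 bins are enough.

Yes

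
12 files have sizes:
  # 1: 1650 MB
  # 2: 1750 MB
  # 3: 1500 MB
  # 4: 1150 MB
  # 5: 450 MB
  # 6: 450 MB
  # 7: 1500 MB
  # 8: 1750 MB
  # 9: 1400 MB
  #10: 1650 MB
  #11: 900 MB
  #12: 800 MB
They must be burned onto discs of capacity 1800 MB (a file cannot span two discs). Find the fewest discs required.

10

Total = 1750 + 1750 + 1650 + 1650 + 1500 + 1500 + 1400 + 1150 + 900 + 800 + 450 + 450 = 14950 MB.
Lower bound: ⌈14950/1800⌉ = 9 discs.
A packing using 10 discs:
  disc 1: 1750 = 1750
  disc 2: 1750 = 1750
  disc 3: 1650 = 1650
  disc 4: 1650 = 1650
  disc 5: 1500 = 1500
  disc 6: 1500 = 1500
  disc 7: 1400 = 1400
  disc 8: 1150 + 450 = 1600
  disc 9: 900 + 800 = 1700
  disc 10: 450 = 450
No arrangement into 9 discs stays within capacity, so 10 is optimal.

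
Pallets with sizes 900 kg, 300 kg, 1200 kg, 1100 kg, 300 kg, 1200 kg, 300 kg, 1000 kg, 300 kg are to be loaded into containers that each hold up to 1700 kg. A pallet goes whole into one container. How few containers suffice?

Total = 1200 + 1200 + 1100 + 1000 + 900 + 300 + 300 + 300 + 300 = 6600 kg.
Lower bound: ⌈6600/1700⌉ = 4 containers.
Also, 5 pallets each exceed 850 kg, and no two of those can share a container, so at least 5 containers are needed.
A packing using 5 containers:
  container 1: 1200 + 300 = 1500
  container 2: 1200 + 300 = 1500
  container 3: 1100 + 300 + 300 = 1700
  container 4: 1000 = 1000
  container 5: 900 = 900
This matches the lower bound, so 5 is optimal.

5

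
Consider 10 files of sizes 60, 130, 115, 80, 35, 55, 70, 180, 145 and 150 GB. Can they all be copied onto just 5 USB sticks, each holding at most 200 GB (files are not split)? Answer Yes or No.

No

Total = 1020 GB; ⌈1020/200⌉ = 6.
At least 6 USB sticks are required, but only 5 are allowed.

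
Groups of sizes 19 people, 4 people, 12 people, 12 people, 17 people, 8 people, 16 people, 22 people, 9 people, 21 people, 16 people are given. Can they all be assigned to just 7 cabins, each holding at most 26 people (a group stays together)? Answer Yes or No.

Yes

A valid assignment using 7 cabins:
  cabin 1: 22 + 4 = 26
  cabin 2: 21 = 21
  cabin 3: 19 = 19
  cabin 4: 17 + 9 = 26
  cabin 5: 16 + 8 = 24
  cabin 6: 16 = 16
  cabin 7: 12 + 12 = 24
Every load is within 26 people, so 7 cabins suffice.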